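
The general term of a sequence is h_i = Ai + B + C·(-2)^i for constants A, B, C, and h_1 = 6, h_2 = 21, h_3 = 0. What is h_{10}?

2085

Plug in i = 1, 2, 3: A + B - 2C = 6; 2A + B + 4C = 21; 3A + B - 8C = 0.
Subtracting the first from the second: A + 6C = 15.
Subtracting the second from the third: A - 12C = -21.
Solving: C = 2, A = 3, then B = 7.
Therefore h_{10} = 30 + 7 + 2·1024 = 2085.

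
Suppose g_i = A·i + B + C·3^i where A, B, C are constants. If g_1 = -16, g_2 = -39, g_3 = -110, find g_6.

-2915

The three given values yield: A + B + 3C = -16; 2A + B + 9C = -39; 3A + B + 27C = -110.
Subtracting the first from the second: A + 6C = -23.
Subtracting the second from the third: A + 18C = -71.
Solving: C = -4, A = 1, then B = -5.
Hence g_6 = 1·6 + (-5) + (-4)·729 = -2915.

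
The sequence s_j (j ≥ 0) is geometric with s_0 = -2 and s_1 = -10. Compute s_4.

-1250

Common ratio r = 5.
s_j = (-2)·5^(j-0).
s_4 = (-2)·5^4 = -1250.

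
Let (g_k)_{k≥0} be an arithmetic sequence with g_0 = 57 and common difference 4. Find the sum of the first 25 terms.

g_k = 57 + (k - 0)·4.
g_{24} = 153; S = 25·(57 + 153)/2 = 2625.

2625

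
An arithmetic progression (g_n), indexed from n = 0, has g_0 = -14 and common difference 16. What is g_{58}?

g_n = -14 + (n - 0)·16.
g_{58} = -14 + 58·16 = 914.

914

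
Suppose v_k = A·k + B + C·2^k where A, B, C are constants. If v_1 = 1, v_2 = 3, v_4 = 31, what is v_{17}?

393147

Plug in k = 1, 2, 4: A + B + 2C = 1; 2A + B + 4C = 3; 4A + B + 16C = 31.
Subtracting the first from the second: A + 2C = 2.
Subtracting the second from the third: 2A + 12C = 28.
Solving: C = 3, A = -4, then B = -1.
Hence v_{17} = -4·17 + (-1) + 3·131072 = 393147.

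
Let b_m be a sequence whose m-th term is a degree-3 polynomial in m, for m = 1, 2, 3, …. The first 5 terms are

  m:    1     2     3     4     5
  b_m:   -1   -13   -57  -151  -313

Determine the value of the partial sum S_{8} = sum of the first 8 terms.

1st diffs: -12, -44, -94, -162.
2nd diffs: -32, -50, -68.
3rd diffs: -18, -18 (constant).
So b_m = -3m^3 + 2m^2 + 3m - 3.
Continuing: -561, -913, -1387.
Summing m = 1..8 (8 terms) gives -3396.

-3396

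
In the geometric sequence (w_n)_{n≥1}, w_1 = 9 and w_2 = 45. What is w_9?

Common ratio r = 5.
w_n = 9·5^(n-1).
w_9 = 9·5^8 = 3515625.

3515625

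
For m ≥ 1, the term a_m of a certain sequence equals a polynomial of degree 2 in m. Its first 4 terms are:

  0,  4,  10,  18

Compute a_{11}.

1st diffs: 4, 6, 8.
2nd diffs: 2, 2 (constant).
So a_m = m^2 + m - 2.
Evaluating at m = 11 gives a_{11} = 130.

130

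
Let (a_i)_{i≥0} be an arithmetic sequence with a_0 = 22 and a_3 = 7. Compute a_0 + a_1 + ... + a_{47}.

-4584

Common difference d = (7 - 22) / (3 - 0) = -5.
a_i = 22 + (i - 0)·(-5).
a_{47} = -213; S = 48·(22 + (-213))/2 = -4584.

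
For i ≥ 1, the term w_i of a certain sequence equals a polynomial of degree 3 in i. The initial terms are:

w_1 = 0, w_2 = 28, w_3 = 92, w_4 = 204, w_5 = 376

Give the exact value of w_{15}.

1st diffs: 28, 64, 112, 172.
2nd diffs: 36, 48, 60.
3rd diffs: 12, 12 (constant).
Newton forward-difference form: w_i = 28·C(i-1,1) + 36·C(i-1,2) + 12·C(i-1,3).
At i = 15: i-1 = 14, so w_{15} = 392 + 3276 + 4368 = 8036.

8036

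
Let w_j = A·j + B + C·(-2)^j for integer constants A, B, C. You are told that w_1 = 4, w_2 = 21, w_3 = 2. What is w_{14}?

Write the equations: A + B - 2C = 4; 2A + B + 4C = 21; 3A + B - 8C = 2.
Subtracting the first from the second: A + 6C = 17.
Subtracting the second from the third: A - 12C = -19.
Solving: C = 2, A = 5, then B = 3.
So w_j = 5·j + 3 + 2·(-2)^j; at j=14 this is 32841.

32841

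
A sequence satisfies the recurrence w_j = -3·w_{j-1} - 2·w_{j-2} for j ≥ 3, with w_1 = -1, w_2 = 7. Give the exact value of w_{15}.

w_3 = -19; w_4 = 43; w_5 = -91; …; w_{12} = 12283; w_{13} = -24571; w_{14} = 49147; w_{15} = -98299.
(Characteristic roots are -1 and -2.)

-98299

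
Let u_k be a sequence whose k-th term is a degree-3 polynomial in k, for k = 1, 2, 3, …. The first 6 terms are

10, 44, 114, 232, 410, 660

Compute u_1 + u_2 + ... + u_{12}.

16224

1st diffs: 34, 70, 118, 178, 250.
2nd diffs: 36, 48, 60, 72.
3rd diffs: 12, 12, 12 (constant).
Newton forward-difference form: u_k = 10 + 34·C(k-1,1) + 36·C(k-1,2) + 12·C(k-1,3).
Continuing: …, 994, 1424, 1962, 2620, …, u_{12} = 4344.
Summing k = 1..12 (12 terms) gives 16224.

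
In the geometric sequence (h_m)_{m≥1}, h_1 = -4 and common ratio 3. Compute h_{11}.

-236196

h_m = (-4)·3^(m-1).
h_{11} = (-4)·3^10 = -236196.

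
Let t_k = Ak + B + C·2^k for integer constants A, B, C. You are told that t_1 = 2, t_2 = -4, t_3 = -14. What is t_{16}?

At k = 1, 2, 3: A + B + 2C = 2; 2A + B + 4C = -4; 3A + B + 8C = -14.
Subtracting the first from the second: A + 2C = -6.
Subtracting the second from the third: A + 4C = -10.
Solving: C = -2, A = -2, then B = 8.
So t_k = -2·k + 8 + (-2)·2^k; at k=16 this is -131096.

-131096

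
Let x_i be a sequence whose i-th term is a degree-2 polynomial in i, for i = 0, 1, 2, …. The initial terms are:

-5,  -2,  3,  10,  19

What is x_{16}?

283

1st diffs: 3, 5, 7, 9.
2nd diffs: 2, 2, 2 (constant).
Newton forward-difference form: x_i = -5 + 3·C(i,1) + 2·C(i,2).
At i = 16: i = 16, so x_{16} = -5 + 48 + 240 = 283.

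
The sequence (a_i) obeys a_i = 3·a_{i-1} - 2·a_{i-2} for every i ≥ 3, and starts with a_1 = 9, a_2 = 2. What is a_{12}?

a_3 = -12, a_4 = -40, a_5 = -96, a_6 = -208, a_7 = -432, a_8 = -880, a_9 = -1776, a_{10} = -3568, a_{11} = -7152, a_{12} = -14320.
(Characteristic roots are 2 and 1.)

-14320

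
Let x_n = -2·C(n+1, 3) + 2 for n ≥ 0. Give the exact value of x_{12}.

C(13, 3) = 286, so x_{12} = -570.

-570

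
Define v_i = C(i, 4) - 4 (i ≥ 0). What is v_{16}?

C(16, 4) = 1820, so v_{16} = 1816.

1816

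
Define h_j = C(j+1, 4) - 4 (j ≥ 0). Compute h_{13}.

997

C(14, 4) = 1001, so h_{13} = 997.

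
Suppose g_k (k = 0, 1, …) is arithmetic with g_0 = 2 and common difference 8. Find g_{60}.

482

g_k = 2 + (k - 0)·8.
g_{60} = 2 + 60·8 = 482.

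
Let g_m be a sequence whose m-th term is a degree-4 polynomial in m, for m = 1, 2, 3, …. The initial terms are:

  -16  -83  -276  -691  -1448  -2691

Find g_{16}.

1st diffs: -67, -193, -415, -757, -1243.
2nd diffs: -126, -222, -342, -486.
3rd diffs: -96, -120, -144.
4th diffs: -24, -24 (constant).
Newton forward-difference form: g_m = -16 + (-67)·C(m-1,1) + (-126)·C(m-1,2) + (-96)·C(m-1,3) + (-24)·C(m-1,4).
At m = 16: m-1 = 15, so g_{16} = -16 - 1005 - 13230 - 43680 - 32760 = -90691.

-90691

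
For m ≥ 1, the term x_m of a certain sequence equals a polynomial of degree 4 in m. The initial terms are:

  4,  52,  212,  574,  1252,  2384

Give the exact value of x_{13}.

39652

1st diffs: 48, 160, 362, 678, 1132.
2nd diffs: 112, 202, 316, 454.
3rd diffs: 90, 114, 138.
4th diffs: 24, 24 (constant).
So x_m = m^4 + 5m^3 + m^2 - 5m + 2.
Evaluating at m = 13 gives x_{13} = 39652.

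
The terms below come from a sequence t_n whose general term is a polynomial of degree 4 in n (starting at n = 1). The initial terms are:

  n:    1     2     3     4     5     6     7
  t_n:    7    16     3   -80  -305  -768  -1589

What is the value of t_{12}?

1st diffs: 9, -13, -83, -225, -463, -821.
2nd diffs: -22, -70, -142, -238, -358.
3rd diffs: -48, -72, -96, -120.
4th diffs: -24, -24, -24 (constant).
Newton forward-difference form: t_n = 7 + 9·C(n-1,1) + (-22)·C(n-1,2) + (-48)·C(n-1,3) + (-24)·C(n-1,4).
At n = 12: n-1 = 11, so t_{12} = 7 + 99 - 1210 - 7920 - 7920 = -16944.

-16944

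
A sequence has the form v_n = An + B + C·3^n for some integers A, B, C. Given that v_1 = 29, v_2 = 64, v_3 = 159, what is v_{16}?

The three given values yield: A + B + 3C = 29; 2A + B + 9C = 64; 3A + B + 27C = 159.
Subtracting the first from the second: A + 6C = 35.
Subtracting the second from the third: A + 18C = 95.
Solving: C = 5, A = 5, then B = 9.
Hence v_{16} = 5·16 + 9 + 5·43046721 = 215233694.

215233694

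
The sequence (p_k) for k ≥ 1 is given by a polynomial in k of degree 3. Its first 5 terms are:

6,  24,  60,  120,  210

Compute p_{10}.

1320

1st diffs: 18, 36, 60, 90.
2nd diffs: 18, 24, 30.
3rd diffs: 6, 6 (constant).
Newton forward-difference form: p_k = 6 + 18·C(k-1,1) + 18·C(k-1,2) + 6·C(k-1,3).
At k = 10: k-1 = 9, so p_{10} = 6 + 162 + 648 + 504 = 1320.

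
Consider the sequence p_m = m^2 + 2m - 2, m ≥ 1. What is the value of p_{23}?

573

p_{23} = 1·23^2 + 2·23 - 2 = 573.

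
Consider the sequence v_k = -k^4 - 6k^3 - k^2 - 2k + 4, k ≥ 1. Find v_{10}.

-16116

v_{10} = -1·10^4 - 6·10^3 - 1·10^2 - 2·10 + 4 = -16116.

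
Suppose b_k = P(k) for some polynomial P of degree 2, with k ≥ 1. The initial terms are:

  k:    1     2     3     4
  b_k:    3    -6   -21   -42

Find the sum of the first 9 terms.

-801

1st diffs: -9, -15, -21.
2nd diffs: -6, -6 (constant).
So b_k = -3k^2 + 6.
Continuing: …, -69, -102, -141, -186, …, b_9 = -237.
Summing k = 1..9 (9 terms) gives -801.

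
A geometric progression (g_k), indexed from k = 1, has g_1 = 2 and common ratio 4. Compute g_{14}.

134217728

g_k = 2·4^(k-1).
g_{14} = 2·4^13 = 134217728.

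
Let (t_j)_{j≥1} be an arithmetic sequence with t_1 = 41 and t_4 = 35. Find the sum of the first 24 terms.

Common difference d = (35 - 41) / (4 - 1) = -2.
t_j = 41 + (j - 1)·(-2).
t_{24} = -5; S = 24·(41 + (-5))/2 = 432.

432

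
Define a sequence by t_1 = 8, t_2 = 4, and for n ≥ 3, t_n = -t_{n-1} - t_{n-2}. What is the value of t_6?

-12

Applying the relation repeatedly:
t_3 = -12, t_4 = 8, t_5 = 4, t_6 = -12.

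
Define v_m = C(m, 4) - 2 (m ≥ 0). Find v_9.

C(9, 4) = 126, so v_9 = 124.

124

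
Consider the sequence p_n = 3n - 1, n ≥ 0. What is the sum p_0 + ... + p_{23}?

Over n = 0..23: Σn = 276.
Total = (3)·276 + (-1)·24 = 804.

804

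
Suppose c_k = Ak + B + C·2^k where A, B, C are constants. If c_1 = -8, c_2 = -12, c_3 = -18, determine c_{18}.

-262184

Write the equations: A + B + 2C = -8; 2A + B + 4C = -12; 3A + B + 8C = -18.
Subtracting the first from the second: A + 2C = -4.
Subtracting the second from the third: A + 4C = -6.
Solving: C = -1, A = -2, then B = -4.
Therefore c_{18} = -36 + (-4) + (-1)·262144 = -262184.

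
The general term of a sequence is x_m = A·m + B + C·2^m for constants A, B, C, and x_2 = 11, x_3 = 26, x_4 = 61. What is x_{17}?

At m = 2, 3, 4: 2A + B + 4C = 11; 3A + B + 8C = 26; 4A + B + 16C = 61.
Subtracting the first from the second: A + 4C = 15.
Subtracting the second from the third: A + 8C = 35.
Solving: C = 5, A = -5, then B = 1.
So x_m = -5·m + 1 + 5·2^m; at m=17 this is 655276.

655276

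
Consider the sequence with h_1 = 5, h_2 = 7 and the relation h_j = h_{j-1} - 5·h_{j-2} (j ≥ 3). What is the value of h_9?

Iterate the recurrence:
h_3 = -18, h_4 = -53, h_5 = 37, h_6 = 302, h_7 = 117, h_8 = -1393, h_9 = -1978.

-1978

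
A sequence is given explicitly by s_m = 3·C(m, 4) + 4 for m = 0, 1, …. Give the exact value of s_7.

C(7, 4) = 35, so s_7 = 109.

109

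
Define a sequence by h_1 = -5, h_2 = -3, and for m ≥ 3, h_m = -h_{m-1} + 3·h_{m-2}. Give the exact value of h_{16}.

264387

Compute successive terms:
h_3 = -12;  h_4 = 3;  h_5 = -39;  …;  h_{13} = -21765;  h_{14} = 49773;  h_{15} = -115068;  h_{16} = 264387.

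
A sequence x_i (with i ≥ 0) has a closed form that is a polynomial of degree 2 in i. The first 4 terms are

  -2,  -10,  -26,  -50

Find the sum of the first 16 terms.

1st diffs: -8, -16, -24.
2nd diffs: -8, -8 (constant).
So x_i = -4i^2 - 4i - 2.
Continuing: …, -82, -122, -170, -226, …, x_{15} = -962.
Summing i = 0..15 (16 terms) gives -5472.

-5472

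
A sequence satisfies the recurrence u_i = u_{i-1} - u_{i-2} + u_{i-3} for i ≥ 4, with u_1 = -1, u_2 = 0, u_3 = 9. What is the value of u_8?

Applying the relation repeatedly:
u_4 = 8, u_5 = -1, u_6 = 0, u_7 = 9, u_8 = 8.

8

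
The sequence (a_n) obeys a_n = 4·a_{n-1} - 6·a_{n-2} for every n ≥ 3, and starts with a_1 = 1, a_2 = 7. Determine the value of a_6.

a_3 = 22; a_4 = 46; a_5 = 52; a_6 = -68.

-68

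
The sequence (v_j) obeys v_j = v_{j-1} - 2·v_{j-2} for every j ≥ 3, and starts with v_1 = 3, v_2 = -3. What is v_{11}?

135

Iterate the recurrence:
v_3 = -9;  v_4 = -3;  v_5 = 15;  v_6 = 21;  v_7 = -9;  v_8 = -51;  v_9 = -33;  v_{10} = 69;  v_{11} = 135.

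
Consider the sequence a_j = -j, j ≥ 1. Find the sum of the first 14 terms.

-105

Over j = 1..14: Σj = 105.
Total = (-1)·105 = -105.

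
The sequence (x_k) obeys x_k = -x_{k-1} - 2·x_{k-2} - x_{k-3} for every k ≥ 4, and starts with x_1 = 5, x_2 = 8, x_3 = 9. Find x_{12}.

Step forward from the initial values:
x_4 = -30  x_5 = 4  x_6 = 47  x_7 = -25  x_8 = -73  x_9 = 76  x_{10} = 95  x_{11} = -174  x_{12} = -92.

-92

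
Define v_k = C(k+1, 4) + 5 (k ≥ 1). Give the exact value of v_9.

C(10, 4) = 210, so v_9 = 215.

215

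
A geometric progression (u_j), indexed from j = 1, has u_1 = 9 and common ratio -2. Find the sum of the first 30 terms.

-3221225469

u_j = 9·(-2)^(j-1).
S = 9·((-2)^30 - 1)/(-2 - 1) = 9·(1073741824 - 1)/(-3) = -3221225469.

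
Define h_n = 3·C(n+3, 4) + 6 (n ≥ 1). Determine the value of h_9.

C(12, 4) = 495, so h_9 = 1491.

1491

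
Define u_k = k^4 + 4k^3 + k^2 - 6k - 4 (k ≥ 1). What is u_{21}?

231836

u_{21} = 1·21^4 + 4·21^3 + 1·21^2 - 6·21 - 4 = 231836.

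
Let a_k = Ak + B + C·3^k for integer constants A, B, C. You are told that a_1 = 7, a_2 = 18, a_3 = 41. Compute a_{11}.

Plug in k = 1, 2, 3: A + B + 3C = 7; 2A + B + 9C = 18; 3A + B + 27C = 41.
Subtracting the first from the second: A + 6C = 11.
Subtracting the second from the third: A + 18C = 23.
Solving: C = 1, A = 5, then B = -1.
Hence a_{11} = 5·11 + (-1) + 1·177147 = 177201.

177201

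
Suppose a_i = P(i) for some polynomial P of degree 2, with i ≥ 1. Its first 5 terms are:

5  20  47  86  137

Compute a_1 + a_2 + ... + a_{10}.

2165

1st diffs: 15, 27, 39, 51.
2nd diffs: 12, 12, 12 (constant).
So a_i = 6i^2 - 3i + 2.
Continuing: …, 200, 275, 362, 461, …, a_{10} = 572.
Summing i = 1..10 (10 terms) gives 2165.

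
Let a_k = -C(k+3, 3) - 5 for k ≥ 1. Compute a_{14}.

C(17, 3) = 680, so a_{14} = -685.

-685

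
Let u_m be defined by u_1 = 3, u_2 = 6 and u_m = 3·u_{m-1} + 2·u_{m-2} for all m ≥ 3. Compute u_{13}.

Applying the relation repeatedly:
u_3 = 24, u_4 = 84, u_5 = 300, …, u_{10} = 171852, u_{11} = 612060, u_{12} = 2179884, u_{13} = 7763772.

7763772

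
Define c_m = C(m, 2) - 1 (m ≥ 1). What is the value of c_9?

35

C(9, 2) = 36, so c_9 = 35.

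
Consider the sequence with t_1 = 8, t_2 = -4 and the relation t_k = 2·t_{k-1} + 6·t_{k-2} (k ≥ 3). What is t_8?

Iterate the recurrence:
t_3 = 40, t_4 = 56, t_5 = 352, t_6 = 1040, t_7 = 4192, t_8 = 14624.

14624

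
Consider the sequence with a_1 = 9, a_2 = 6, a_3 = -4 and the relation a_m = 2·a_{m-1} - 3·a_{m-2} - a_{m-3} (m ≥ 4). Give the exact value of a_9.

Step forward from the initial values:
a_4 = -35;  a_5 = -64;  a_6 = -19;  a_7 = 189;  a_8 = 499;  a_9 = 450.

450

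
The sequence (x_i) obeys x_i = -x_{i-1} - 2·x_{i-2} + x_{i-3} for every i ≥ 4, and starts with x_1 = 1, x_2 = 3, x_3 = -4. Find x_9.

Step forward from the initial values:
x_4 = -1  x_5 = 12  x_6 = -14  x_7 = -11  x_8 = 51  x_9 = -43.

-43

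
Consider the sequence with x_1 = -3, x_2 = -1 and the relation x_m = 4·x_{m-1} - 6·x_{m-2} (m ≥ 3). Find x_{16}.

Iterate the recurrence:
x_3 = 14; x_4 = 62; x_5 = 164; …; x_{13} = 84032; x_{14} = 449984; x_{15} = 1295744; x_{16} = 2483072.

2483072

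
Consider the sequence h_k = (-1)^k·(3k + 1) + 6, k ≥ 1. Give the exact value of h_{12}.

43

(-1)^12 = 1; 3k + 1 at k=12 is 37; so h_{12} = 43.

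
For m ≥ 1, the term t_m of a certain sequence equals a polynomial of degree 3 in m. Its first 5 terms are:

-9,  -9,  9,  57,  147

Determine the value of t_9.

1st diffs: 0, 18, 48, 90.
2nd diffs: 18, 30, 42.
3rd diffs: 12, 12 (constant).
Newton forward-difference form: t_m = -9 + 18·C(m-1,2) + 12·C(m-1,3).
At m = 9: m-1 = 8, so t_9 = -9 + 504 + 672 = 1167.

1167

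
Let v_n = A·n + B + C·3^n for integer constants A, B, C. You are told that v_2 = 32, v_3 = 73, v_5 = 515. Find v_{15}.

28697893

At n = 2, 3, 5: 2A + B + 9C = 32; 3A + B + 27C = 73; 5A + B + 243C = 515.
Subtracting the first from the second: A + 18C = 41.
Subtracting the second from the third: 2A + 216C = 442.
Solving: C = 2, A = 5, then B = 4.
Therefore v_{15} = 75 + 4 + 2·14348907 = 28697893.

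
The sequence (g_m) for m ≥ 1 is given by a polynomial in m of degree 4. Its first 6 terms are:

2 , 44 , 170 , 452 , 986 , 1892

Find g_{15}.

58466

1st diffs: 42, 126, 282, 534, 906.
2nd diffs: 84, 156, 252, 372.
3rd diffs: 72, 96, 120.
4th diffs: 24, 24 (constant).
Newton forward-difference form: g_m = 2 + 42·C(m-1,1) + 84·C(m-1,2) + 72·C(m-1,3) + 24·C(m-1,4).
At m = 15: m-1 = 14, so g_{15} = 2 + 588 + 7644 + 26208 + 24024 = 58466.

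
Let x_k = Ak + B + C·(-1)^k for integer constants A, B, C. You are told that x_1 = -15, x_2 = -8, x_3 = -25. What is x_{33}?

-175

The three given values yield: A + B - C = -15; 2A + B + C = -8; 3A + B - C = -25.
Subtracting the first from the second: A + 2C = 7.
Subtracting the second from the third: A - 2C = -17.
Solving: C = 6, A = -5, then B = -4.
So x_k = -5·k + (-4) + 6·(-1)^k; at k=33 this is -175.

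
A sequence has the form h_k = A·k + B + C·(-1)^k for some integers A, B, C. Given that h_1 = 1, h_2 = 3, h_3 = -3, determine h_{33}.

-63

The three given values yield: A + B - C = 1; 2A + B + C = 3; 3A + B - C = -3.
Subtracting the first from the second: A + 2C = 2.
Subtracting the second from the third: A - 2C = -6.
Solving: C = 2, A = -2, then B = 5.
Therefore h_{33} = -66 + 5 + 2·(-1) = -63.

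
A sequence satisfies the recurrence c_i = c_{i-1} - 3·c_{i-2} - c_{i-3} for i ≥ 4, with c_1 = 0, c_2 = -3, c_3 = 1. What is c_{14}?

c_4 = 10, c_5 = 10, c_6 = -21, …, c_{11} = -299, c_{12} = -1338, c_{13} = -722, c_{14} = 3591.

3591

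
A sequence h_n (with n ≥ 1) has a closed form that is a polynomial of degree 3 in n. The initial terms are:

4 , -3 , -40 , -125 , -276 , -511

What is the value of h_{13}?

-6020

1st diffs: -7, -37, -85, -151, -235.
2nd diffs: -30, -48, -66, -84.
3rd diffs: -18, -18, -18 (constant).
So h_n = -3n^3 + 3n^2 + 5n - 1.
Evaluating at n = 13 gives h_{13} = -6020.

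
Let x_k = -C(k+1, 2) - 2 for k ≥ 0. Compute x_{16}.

-138

C(17, 2) = 136, so x_{16} = -138.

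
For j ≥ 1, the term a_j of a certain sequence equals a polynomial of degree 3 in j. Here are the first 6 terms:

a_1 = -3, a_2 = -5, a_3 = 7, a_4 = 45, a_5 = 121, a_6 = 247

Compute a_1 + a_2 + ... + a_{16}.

29392

1st diffs: -2, 12, 38, 76, 126.
2nd diffs: 14, 26, 38, 50.
3rd diffs: 12, 12, 12 (constant).
So a_j = 2j^3 - 5j^2 - j + 1.
Continuing: …, 435, 697, 1045, 1491, …, a_{16} = 6897.
Summing j = 1..16 (16 terms) gives 29392.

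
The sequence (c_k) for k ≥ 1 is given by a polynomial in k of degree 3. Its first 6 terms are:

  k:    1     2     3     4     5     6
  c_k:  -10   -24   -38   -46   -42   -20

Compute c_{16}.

2510

1st diffs: -14, -14, -8, 4, 22.
2nd diffs: 0, 6, 12, 18.
3rd diffs: 6, 6, 6 (constant).
So c_k = k^3 - 6k^2 - 3k - 2.
Evaluating at k = 16 gives c_{16} = 2510.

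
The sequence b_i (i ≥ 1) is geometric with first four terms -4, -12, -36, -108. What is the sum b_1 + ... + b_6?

Common ratio r = 3.
b_i = (-4)·3^(i-1).
S = (-4)·(3^6 - 1)/(3 - 1) = (-4)·(729 - 1)/(2) = -1456.

-1456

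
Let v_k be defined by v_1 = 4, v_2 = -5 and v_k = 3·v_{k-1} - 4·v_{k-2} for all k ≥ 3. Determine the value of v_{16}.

249047

Compute successive terms:
v_3 = -31; v_4 = -73; v_5 = -95; …; v_{13} = -35231; v_{14} = -34745; v_{15} = 36689; v_{16} = 249047.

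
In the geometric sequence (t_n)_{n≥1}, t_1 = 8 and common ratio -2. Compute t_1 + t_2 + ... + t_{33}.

t_n = 8·(-2)^(n-1).
S = 8·((-2)^33 - 1)/(-2 - 1) = 8·(-8589934592 - 1)/(-3) = 22906492248.

22906492248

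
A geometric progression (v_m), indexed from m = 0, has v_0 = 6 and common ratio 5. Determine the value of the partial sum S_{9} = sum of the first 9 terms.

v_m = 6·5^(m-0).
S = 6·(5^9 - 1)/(5 - 1) = 6·(1953125 - 1)/(4) = 2929686.

2929686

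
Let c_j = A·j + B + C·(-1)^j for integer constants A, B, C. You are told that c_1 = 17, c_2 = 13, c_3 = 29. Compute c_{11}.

At j = 1, 2, 3: A + B - C = 17; 2A + B + C = 13; 3A + B - C = 29.
Subtracting the first from the second: A + 2C = -4.
Subtracting the second from the third: A - 2C = 16.
Solving: C = -5, A = 6, then B = 6.
Therefore c_{11} = 66 + 6 + (-5)·(-1) = 77.

77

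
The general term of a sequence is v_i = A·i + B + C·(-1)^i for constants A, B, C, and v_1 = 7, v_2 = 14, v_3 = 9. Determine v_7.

13

At i = 1, 2, 3: A + B - C = 7; 2A + B + C = 14; 3A + B - C = 9.
Subtracting the first from the second: A + 2C = 7.
Subtracting the second from the third: A - 2C = -5.
Solving: C = 3, A = 1, then B = 9.
So v_i = 1·i + 9 + 3·(-1)^i; at i=7 this is 13.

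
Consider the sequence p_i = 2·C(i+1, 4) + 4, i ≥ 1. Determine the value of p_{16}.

4764

C(17, 4) = 2380, so p_{16} = 4764.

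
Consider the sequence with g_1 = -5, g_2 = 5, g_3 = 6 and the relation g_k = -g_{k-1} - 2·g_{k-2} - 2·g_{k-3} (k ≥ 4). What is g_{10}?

60

Applying the relation repeatedly:
g_4 = -6;  g_5 = -16;  g_6 = 16;  g_7 = 28;  g_8 = -28;  g_9 = -60;  g_{10} = 60.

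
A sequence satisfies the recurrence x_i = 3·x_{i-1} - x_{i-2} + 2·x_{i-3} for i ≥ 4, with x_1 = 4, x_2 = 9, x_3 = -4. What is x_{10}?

-3561

x_4 = -13;  x_5 = -17;  x_6 = -46;  x_7 = -147;  x_8 = -429;  x_9 = -1232;  x_{10} = -3561.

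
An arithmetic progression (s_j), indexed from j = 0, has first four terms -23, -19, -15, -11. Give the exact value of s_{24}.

Common difference d = 4.
s_j = -23 + (j - 0)·4.
s_{24} = -23 + 24·4 = 73.

73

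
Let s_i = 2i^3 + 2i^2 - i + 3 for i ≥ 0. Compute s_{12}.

s_{12} = 2·12^3 + 2·12^2 - 1·12 + 3 = 3735.

3735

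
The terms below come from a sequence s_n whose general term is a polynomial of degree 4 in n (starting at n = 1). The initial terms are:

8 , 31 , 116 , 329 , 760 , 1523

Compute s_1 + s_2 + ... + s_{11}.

1st diffs: 23, 85, 213, 431, 763.
2nd diffs: 62, 128, 218, 332.
3rd diffs: 66, 90, 114.
4th diffs: 24, 24 (constant).
Newton forward-difference form: s_n = 8 + 23·C(n-1,1) + 62·C(n-1,2) + 66·C(n-1,3) + 24·C(n-1,4).
Continuing: …, 2756, 4621, 7304, 11015, …, s_{11} = 15988.
Summing n = 1..11 (11 terms) gives 44451.

44451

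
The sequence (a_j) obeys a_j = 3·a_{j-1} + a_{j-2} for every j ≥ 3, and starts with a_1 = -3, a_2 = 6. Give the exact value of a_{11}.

218112

Compute successive terms:
a_3 = 15;  a_4 = 51;  a_5 = 168;  a_6 = 555;  a_7 = 1833;  a_8 = 6054;  a_9 = 19995;  a_{10} = 66039;  a_{11} = 218112.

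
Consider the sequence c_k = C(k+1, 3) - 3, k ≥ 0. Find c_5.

C(6, 3) = 20, so c_5 = 17.

17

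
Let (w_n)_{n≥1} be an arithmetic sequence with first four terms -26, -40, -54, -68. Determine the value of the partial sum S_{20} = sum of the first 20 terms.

Common difference d = -14.
w_n = -26 + (n - 1)·(-14).
w_{20} = -292; S = 20·(-26 + (-292))/2 = -3180.

-3180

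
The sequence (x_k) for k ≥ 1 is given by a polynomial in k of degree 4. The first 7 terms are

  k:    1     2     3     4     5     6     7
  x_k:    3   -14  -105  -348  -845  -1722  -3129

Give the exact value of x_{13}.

-34125

1st diffs: -17, -91, -243, -497, -877, -1407.
2nd diffs: -74, -152, -254, -380, -530.
3rd diffs: -78, -102, -126, -150.
4th diffs: -24, -24, -24 (constant).
Newton forward-difference form: x_k = 3 + (-17)·C(k-1,1) + (-74)·C(k-1,2) + (-78)·C(k-1,3) + (-24)·C(k-1,4).
At k = 13: k-1 = 12, so x_{13} = 3 - 204 - 4884 - 17160 - 11880 = -34125.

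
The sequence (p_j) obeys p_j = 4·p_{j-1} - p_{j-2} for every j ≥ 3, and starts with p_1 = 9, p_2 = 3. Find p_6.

123

Step forward from the initial values:
p_3 = 3; p_4 = 9; p_5 = 33; p_6 = 123.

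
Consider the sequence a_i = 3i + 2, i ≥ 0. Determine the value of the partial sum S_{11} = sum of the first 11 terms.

187

Over i = 0..10: Σi = 55.
Total = (3)·55 + (2)·11 = 187.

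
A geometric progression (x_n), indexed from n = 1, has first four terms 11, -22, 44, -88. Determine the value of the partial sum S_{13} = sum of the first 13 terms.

30041

Common ratio r = -2.
x_n = 11·(-2)^(n-1).
S = 11·((-2)^13 - 1)/(-2 - 1) = 11·(-8192 - 1)/(-3) = 30041.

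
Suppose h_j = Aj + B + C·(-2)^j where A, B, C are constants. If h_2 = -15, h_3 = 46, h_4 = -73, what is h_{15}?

163858

At j = 2, 3, 4: 2A + B + 4C = -15; 3A + B - 8C = 46; 4A + B + 16C = -73.
Subtracting the first from the second: A - 12C = 61.
Subtracting the second from the third: A + 24C = -119.
Solving: C = -5, A = 1, then B = 3.
So h_j = 1·j + 3 + (-5)·(-2)^j; at j=15 this is 163858.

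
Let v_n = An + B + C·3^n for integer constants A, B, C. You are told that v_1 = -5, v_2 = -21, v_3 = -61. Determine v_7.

Plug in n = 1, 2, 3: A + B + 3C = -5; 2A + B + 9C = -21; 3A + B + 27C = -61.
Subtracting the first from the second: A + 6C = -16.
Subtracting the second from the third: A + 18C = -40.
Solving: C = -2, A = -4, then B = 5.
So v_n = -4·n + 5 + (-2)·3^n; at n=7 this is -4397.

-4397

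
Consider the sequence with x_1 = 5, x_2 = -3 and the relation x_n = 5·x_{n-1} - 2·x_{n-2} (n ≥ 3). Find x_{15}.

Iterate the recurrence:
x_3 = -25, x_4 = -119, x_5 = -545, …, x_{12} = -22406279, x_{13} = -102207425, x_{14} = -466224567, x_{15} = -2126707985.

-2126707985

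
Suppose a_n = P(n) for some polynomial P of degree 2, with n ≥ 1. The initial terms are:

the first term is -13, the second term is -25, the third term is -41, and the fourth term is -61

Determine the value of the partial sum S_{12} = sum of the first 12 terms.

-1828

1st diffs: -12, -16, -20.
2nd diffs: -4, -4 (constant).
Newton forward-difference form: a_n = -13 + (-12)·C(n-1,1) + (-4)·C(n-1,2).
Continuing: …, -85, -113, -145, -181, …, a_{12} = -365.
Summing n = 1..12 (12 terms) gives -1828.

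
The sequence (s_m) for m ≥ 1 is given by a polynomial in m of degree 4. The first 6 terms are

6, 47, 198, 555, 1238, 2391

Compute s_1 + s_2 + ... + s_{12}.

93506

1st diffs: 41, 151, 357, 683, 1153.
2nd diffs: 110, 206, 326, 470.
3rd diffs: 96, 120, 144.
4th diffs: 24, 24 (constant).
So s_m = m^4 + 6m^3 - 6m^2 + 2m + 3.
Continuing: …, 4182, 6803, 10470, 15423, …, s_{12} = 30267.
Summing m = 1..12 (12 terms) gives 93506.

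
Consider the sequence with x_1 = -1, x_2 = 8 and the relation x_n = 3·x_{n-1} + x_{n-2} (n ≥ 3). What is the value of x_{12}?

1089011

x_3 = 23; x_4 = 77; x_5 = 254; x_6 = 839; x_7 = 2771; x_8 = 9152; x_9 = 30227; x_{10} = 99833; x_{11} = 329726; x_{12} = 1089011.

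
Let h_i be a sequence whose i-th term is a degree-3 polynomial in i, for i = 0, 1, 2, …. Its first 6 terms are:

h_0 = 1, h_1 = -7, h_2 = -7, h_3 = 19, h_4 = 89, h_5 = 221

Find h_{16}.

1st diffs: -8, 0, 26, 70, 132.
2nd diffs: 8, 26, 44, 62.
3rd diffs: 18, 18, 18 (constant).
So h_i = 3i^3 - 5i^2 - 6i + 1.
Evaluating at i = 16 gives h_{16} = 10913.

10913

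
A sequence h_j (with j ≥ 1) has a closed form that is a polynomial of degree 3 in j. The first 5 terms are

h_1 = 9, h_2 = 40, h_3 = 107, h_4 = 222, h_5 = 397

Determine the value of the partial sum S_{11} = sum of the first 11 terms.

1st diffs: 31, 67, 115, 175.
2nd diffs: 36, 48, 60.
3rd diffs: 12, 12 (constant).
So h_j = 2j^3 + 6j^2 - j + 2.
Continuing: …, 644, 975, 1402, 1937, …, h_{11} = 3379.
Summing j = 1..11 (11 terms) gives 11704.

11704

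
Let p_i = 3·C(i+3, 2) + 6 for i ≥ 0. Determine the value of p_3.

51

C(6, 2) = 15, so p_3 = 51.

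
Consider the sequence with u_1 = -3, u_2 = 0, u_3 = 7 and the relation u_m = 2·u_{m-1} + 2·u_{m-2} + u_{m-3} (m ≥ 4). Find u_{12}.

51901

Applying the relation repeatedly:
u_4 = 11;  u_5 = 36;  u_6 = 101;  u_7 = 285;  u_8 = 808;  u_9 = 2287;  u_{10} = 6475;  u_{11} = 18332;  u_{12} = 51901.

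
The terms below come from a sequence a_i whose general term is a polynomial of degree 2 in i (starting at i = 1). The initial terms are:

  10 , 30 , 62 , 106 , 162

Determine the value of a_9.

506

1st diffs: 20, 32, 44, 56.
2nd diffs: 12, 12, 12 (constant).
Newton forward-difference form: a_i = 10 + 20·C(i-1,1) + 12·C(i-1,2).
At i = 9: i-1 = 8, so a_9 = 10 + 160 + 336 = 506.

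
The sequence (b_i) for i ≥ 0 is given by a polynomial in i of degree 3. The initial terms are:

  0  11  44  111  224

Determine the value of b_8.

1376

1st diffs: 11, 33, 67, 113.
2nd diffs: 22, 34, 46.
3rd diffs: 12, 12 (constant).
Newton forward-difference form: b_i = 11·C(i,1) + 22·C(i,2) + 12·C(i,3).
At i = 8: i = 8, so b_8 = 88 + 616 + 672 = 1376.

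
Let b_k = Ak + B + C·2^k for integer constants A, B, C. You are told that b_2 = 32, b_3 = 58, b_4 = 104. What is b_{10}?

Plug in k = 2, 3, 4: 2A + B + 4C = 32; 3A + B + 8C = 58; 4A + B + 16C = 104.
Subtracting the first from the second: A + 4C = 26.
Subtracting the second from the third: A + 8C = 46.
Solving: C = 5, A = 6, then B = 0.
Therefore b_{10} = 60 + 0 + 5·1024 = 5180.

5180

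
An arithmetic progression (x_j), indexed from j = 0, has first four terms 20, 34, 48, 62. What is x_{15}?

Common difference d = 14.
x_j = 20 + (j - 0)·14.
x_{15} = 20 + 15·14 = 230.

230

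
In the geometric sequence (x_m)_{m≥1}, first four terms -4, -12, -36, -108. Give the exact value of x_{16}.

-57395628

Common ratio r = 3.
x_m = (-4)·3^(m-1).
x_{16} = (-4)·3^15 = -57395628.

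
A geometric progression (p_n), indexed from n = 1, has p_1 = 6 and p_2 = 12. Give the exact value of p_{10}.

3072

Common ratio r = 2.
p_n = 6·2^(n-1).
p_{10} = 6·2^9 = 3072.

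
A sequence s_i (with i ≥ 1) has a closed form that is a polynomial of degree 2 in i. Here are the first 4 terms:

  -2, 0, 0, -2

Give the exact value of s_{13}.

1st diffs: 2, 0, -2.
2nd diffs: -2, -2 (constant).
So s_i = -i^2 + 5i - 6.
Evaluating at i = 13 gives s_{13} = -110.

-110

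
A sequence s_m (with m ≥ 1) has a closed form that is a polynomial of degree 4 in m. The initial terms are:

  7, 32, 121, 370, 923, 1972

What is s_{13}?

49411

1st diffs: 25, 89, 249, 553, 1049.
2nd diffs: 64, 160, 304, 496.
3rd diffs: 96, 144, 192.
4th diffs: 48, 48 (constant).
Newton forward-difference form: s_m = 7 + 25·C(m-1,1) + 64·C(m-1,2) + 96·C(m-1,3) + 48·C(m-1,4).
At m = 13: m-1 = 12, so s_{13} = 7 + 300 + 4224 + 21120 + 23760 = 49411.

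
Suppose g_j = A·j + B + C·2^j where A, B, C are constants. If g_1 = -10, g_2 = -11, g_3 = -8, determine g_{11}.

4032

The three given values yield: A + B + 2C = -10; 2A + B + 4C = -11; 3A + B + 8C = -8.
Subtracting the first from the second: A + 2C = -1.
Subtracting the second from the third: A + 4C = 3.
Solving: C = 2, A = -5, then B = -9.
Therefore g_{11} = -55 + (-9) + 2·2048 = 4032.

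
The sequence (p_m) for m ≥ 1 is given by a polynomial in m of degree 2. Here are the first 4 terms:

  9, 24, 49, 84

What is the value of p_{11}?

1st diffs: 15, 25, 35.
2nd diffs: 10, 10 (constant).
Newton forward-difference form: p_m = 9 + 15·C(m-1,1) + 10·C(m-1,2).
At m = 11: m-1 = 10, so p_{11} = 9 + 150 + 450 = 609.

609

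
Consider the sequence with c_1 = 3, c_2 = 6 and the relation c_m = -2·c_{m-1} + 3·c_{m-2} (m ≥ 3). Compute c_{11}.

Compute successive terms:
c_3 = -3, c_4 = 24, c_5 = -57, c_6 = 186, c_7 = -543, c_8 = 1644, c_9 = -4917, c_{10} = 14766, c_{11} = -44283.
(Characteristic roots are 1 and -3.)

-44283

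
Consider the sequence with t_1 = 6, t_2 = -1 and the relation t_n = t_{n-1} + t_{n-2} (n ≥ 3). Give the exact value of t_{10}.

Compute successive terms:
t_3 = 5, t_4 = 4, t_5 = 9, t_6 = 13, t_7 = 22, t_8 = 35, t_9 = 57, t_{10} = 92.

92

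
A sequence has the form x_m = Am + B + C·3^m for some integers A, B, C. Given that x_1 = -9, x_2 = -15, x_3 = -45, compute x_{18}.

At m = 1, 2, 3: A + B + 3C = -9; 2A + B + 9C = -15; 3A + B + 27C = -45.
Subtracting the first from the second: A + 6C = -6.
Subtracting the second from the third: A + 18C = -30.
Solving: C = -2, A = 6, then B = -9.
So x_m = 6·m + (-9) + (-2)·3^m; at m=18 this is -774840879.

-774840879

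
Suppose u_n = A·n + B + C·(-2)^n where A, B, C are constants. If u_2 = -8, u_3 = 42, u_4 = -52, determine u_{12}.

-16356

The three given values yield: 2A + B + 4C = -8; 3A + B - 8C = 42; 4A + B + 16C = -52.
Subtracting the first from the second: A - 12C = 50.
Subtracting the second from the third: A + 24C = -94.
Solving: C = -4, A = 2, then B = 4.
Therefore u_{12} = 24 + 4 + (-4)·4096 = -16356.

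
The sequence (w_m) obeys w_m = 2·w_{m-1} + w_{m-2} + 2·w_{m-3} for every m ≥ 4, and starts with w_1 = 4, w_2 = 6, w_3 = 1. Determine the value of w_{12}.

Iterate the recurrence:
w_4 = 16;  w_5 = 45;  w_6 = 108;  w_7 = 293;  w_8 = 784;  w_9 = 2077;  w_{10} = 5524;  w_{11} = 14693;  w_{12} = 39064.

39064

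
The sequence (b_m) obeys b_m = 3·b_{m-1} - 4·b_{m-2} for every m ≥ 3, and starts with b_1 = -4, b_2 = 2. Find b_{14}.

34202

Applying the relation repeatedly:
b_3 = 22; b_4 = 58; b_5 = 86; …; b_{11} = 2614; b_{12} = 13114; b_{13} = 28886; b_{14} = 34202.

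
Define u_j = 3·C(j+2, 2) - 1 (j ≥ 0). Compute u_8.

134

C(10, 2) = 45, so u_8 = 134.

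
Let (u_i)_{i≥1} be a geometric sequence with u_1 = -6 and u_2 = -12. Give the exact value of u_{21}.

-6291456

Common ratio r = 2.
u_i = (-6)·2^(i-1).
u_{21} = (-6)·2^20 = -6291456.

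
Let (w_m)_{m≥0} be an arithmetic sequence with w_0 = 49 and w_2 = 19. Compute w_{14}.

-161

Common difference d = (19 - 49) / (2 - 0) = -15.
w_m = 49 + (m - 0)·(-15).
w_{14} = 49 + 14·(-15) = -161.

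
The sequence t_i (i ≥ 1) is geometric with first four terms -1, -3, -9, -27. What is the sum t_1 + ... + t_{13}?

-797161

Common ratio r = 3.
t_i = (-1)·3^(i-1).
S = (-1)·(3^13 - 1)/(3 - 1) = (-1)·(1594323 - 1)/(2) = -797161.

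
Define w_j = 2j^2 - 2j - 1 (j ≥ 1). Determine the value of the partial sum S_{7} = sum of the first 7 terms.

217

Over j = 1..7: Σj = 28, Σj² = 140.
Total = (2)·140 + (-2)·28 + (-1)·7 = 217.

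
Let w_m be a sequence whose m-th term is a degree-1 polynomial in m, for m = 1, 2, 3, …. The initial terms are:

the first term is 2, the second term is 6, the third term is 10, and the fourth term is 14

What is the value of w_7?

26

1st diffs: 4, 4, 4 (constant).
So w_m = 4m - 2.
Evaluating at m = 7 gives w_7 = 26.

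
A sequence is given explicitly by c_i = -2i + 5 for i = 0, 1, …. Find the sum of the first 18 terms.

-216

Over i = 0..17: Σi = 153.
Total = (-2)·153 + (5)·18 = -216.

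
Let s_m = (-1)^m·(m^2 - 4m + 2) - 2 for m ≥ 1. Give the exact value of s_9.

-49

(-1)^9 = -1; m^2 - 4m + 2 at m=9 is 47; so s_9 = -49.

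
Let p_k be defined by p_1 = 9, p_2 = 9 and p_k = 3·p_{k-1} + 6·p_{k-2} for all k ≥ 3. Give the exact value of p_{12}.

41489577

Iterate the recurrence:
p_3 = 81  p_4 = 297  p_5 = 1377  p_6 = 5913  p_7 = 26001  p_8 = 113481  p_9 = 496449  p_{10} = 2170233  p_{11} = 9489393  p_{12} = 41489577.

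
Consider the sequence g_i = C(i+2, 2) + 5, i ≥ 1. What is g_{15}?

141

C(17, 2) = 136, so g_{15} = 141.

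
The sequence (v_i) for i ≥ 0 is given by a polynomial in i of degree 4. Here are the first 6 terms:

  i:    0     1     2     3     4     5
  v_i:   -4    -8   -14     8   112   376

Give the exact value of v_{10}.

1st diffs: -4, -6, 22, 104, 264.
2nd diffs: -2, 28, 82, 160.
3rd diffs: 30, 54, 78.
4th diffs: 24, 24 (constant).
Newton forward-difference form: v_i = -4 + (-4)·C(i,1) + (-2)·C(i,2) + 30·C(i,3) + 24·C(i,4).
At i = 10: i = 10, so v_{10} = -4 - 40 - 90 + 3600 + 5040 = 8506.

8506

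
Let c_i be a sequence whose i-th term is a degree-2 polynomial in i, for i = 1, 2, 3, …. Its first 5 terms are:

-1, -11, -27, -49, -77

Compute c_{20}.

-1217

1st diffs: -10, -16, -22, -28.
2nd diffs: -6, -6, -6 (constant).
Newton forward-difference form: c_i = -1 + (-10)·C(i-1,1) + (-6)·C(i-1,2).
At i = 20: i-1 = 19, so c_{20} = -1 - 190 - 1026 = -1217.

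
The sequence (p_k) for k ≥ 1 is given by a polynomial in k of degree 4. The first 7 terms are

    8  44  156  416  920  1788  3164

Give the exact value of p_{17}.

93704

1st diffs: 36, 112, 260, 504, 868, 1376.
2nd diffs: 76, 148, 244, 364, 508.
3rd diffs: 72, 96, 120, 144.
4th diffs: 24, 24, 24 (constant).
Newton forward-difference form: p_k = 8 + 36·C(k-1,1) + 76·C(k-1,2) + 72·C(k-1,3) + 24·C(k-1,4).
At k = 17: k-1 = 16, so p_{17} = 8 + 576 + 9120 + 40320 + 43680 = 93704.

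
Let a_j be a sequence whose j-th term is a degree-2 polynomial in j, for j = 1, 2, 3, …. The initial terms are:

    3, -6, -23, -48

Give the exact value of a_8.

1st diffs: -9, -17, -25.
2nd diffs: -8, -8 (constant).
So a_j = -4j^2 + 3j + 4.
Evaluating at j = 8 gives a_8 = -228.

-228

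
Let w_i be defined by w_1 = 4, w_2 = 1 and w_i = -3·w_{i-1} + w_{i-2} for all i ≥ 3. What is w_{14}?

-325799

Iterate the recurrence:
w_3 = 1, w_4 = -2, w_5 = 7, …, w_{11} = 9043, w_{12} = -29867, w_{13} = 98644, w_{14} = -325799.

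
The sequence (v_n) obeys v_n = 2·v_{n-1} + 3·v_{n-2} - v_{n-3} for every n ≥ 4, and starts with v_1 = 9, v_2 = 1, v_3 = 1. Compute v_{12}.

Iterate the recurrence:
v_4 = -4, v_5 = -6, v_6 = -25, v_7 = -64, v_8 = -197, v_9 = -561, v_{10} = -1649, v_{11} = -4784, v_{12} = -13954.

-13954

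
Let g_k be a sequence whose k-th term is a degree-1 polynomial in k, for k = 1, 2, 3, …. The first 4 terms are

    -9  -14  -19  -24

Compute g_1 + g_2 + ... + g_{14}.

-581

1st diffs: -5, -5, -5 (constant).
So g_k = -5k - 4.
Continuing: …, -29, -34, -39, -44, …, g_{14} = -74.
Summing k = 1..14 (14 terms) gives -581.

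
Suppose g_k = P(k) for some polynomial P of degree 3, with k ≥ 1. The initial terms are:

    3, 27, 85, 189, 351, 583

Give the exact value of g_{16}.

9393

1st diffs: 24, 58, 104, 162, 232.
2nd diffs: 34, 46, 58, 70.
3rd diffs: 12, 12, 12 (constant).
Newton forward-difference form: g_k = 3 + 24·C(k-1,1) + 34·C(k-1,2) + 12·C(k-1,3).
At k = 16: k-1 = 15, so g_{16} = 3 + 360 + 3570 + 5460 = 9393.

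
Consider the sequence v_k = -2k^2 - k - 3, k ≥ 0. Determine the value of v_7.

v_7 = -2·7^2 - 1·7 - 3 = -108.

-108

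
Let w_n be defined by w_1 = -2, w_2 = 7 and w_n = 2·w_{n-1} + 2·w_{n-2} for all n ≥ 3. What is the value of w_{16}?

5635456

Compute successive terms:
w_3 = 10; w_4 = 34; w_5 = 88; …; w_{13} = 276352; w_{14} = 755008; w_{15} = 2062720; w_{16} = 5635456.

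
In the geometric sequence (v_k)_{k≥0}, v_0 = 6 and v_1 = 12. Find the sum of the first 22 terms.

25165818

Common ratio r = 2.
v_k = 6·2^(k-0).
S = 6·(2^22 - 1)/(2 - 1) = 6·(4194304 - 1)/(1) = 25165818.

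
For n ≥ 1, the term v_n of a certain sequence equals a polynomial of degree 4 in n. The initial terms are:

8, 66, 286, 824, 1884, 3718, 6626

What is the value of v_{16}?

154388

1st diffs: 58, 220, 538, 1060, 1834, 2908.
2nd diffs: 162, 318, 522, 774, 1074.
3rd diffs: 156, 204, 252, 300.
4th diffs: 48, 48, 48 (constant).
Newton forward-difference form: v_n = 8 + 58·C(n-1,1) + 162·C(n-1,2) + 156·C(n-1,3) + 48·C(n-1,4).
At n = 16: n-1 = 15, so v_{16} = 8 + 870 + 17010 + 70980 + 65520 = 154388.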